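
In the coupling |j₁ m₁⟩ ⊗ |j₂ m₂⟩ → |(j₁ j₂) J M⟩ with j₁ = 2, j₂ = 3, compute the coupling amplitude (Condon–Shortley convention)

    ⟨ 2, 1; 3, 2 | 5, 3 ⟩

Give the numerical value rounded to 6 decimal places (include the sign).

j₁+j₂−J=0  J+j₁−j₂=4  J−j₁+j₂=6  j₁+j₂+J+1=11
(j₁±m₁, j₂±m₂, J±M) = (3,1,5,1,8,2)
P² = 276480
sum k=0..0:
  [0] +1/720 = 1/720
S = 1/720
C² = P²·S² = 8/15 ; C = +0.730297

+0.730297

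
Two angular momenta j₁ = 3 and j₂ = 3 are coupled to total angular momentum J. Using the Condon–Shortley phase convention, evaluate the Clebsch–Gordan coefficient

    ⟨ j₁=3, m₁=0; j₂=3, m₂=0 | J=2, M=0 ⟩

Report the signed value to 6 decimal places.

+√(4/21) ≈ +0.436436

triangle: 4!×2!×2!/9! = 96/362880
(j±m)!: 3!×3!×3!×3!×2!×2! = 5184
prefactor² = (2J+1)×Δ×N² = 48/7
  k=1: −1/(1!×3!×2!×2!×0!×0!) = -1/24
  k=2: +1/(2!×2!×1!×1!×1!×1!) = 1/4
  k=3: −1/(3!×1!×0!×0!×2!×2!) = -1/24
Σ = 1/6  ⇒  CG² = 48/7×1/6² = 4/21
CG = +√(4/21) = +0.436436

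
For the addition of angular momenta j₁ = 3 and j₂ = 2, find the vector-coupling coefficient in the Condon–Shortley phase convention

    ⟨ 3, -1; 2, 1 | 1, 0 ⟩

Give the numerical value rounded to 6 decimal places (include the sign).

−√(8/35) = -0.478091

triangle: 4!×2!×0!/7! = 48/5040
(j±m)!: 2!×4!×3!×1!×1!×1! = 288
prefactor² = (2J+1)×Δ×N² = 288/35
  k=3: −1/(3!×1!×1!×0!×1!×0!) = -1/6
Σ = -1/6  ⇒  CG² = 288/35×(-1/6)² = 8/35
CG = −√(8/35) = -0.478091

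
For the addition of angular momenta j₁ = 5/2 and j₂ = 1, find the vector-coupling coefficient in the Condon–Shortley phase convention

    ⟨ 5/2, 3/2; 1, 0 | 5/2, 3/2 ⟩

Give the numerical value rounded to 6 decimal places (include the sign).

+√(9/35) ≈ +0.507093

triangle: 1!×4!×1!/7! = 24/5040
(j±m)!: 4!×1!×1!×1!×4!×1! = 576
prefactor² = (2J+1)×Δ×N² = 576/35
  k=0: +1/(0!×1!×1!×1!×3!×0!) = 1/6
  k=1: −1/(1!×0!×0!×0!×4!×1!) = -1/24
Σ = 1/8  ⇒  CG² = 576/35×1/8² = 9/35
CG = +√(9/35) = +0.507093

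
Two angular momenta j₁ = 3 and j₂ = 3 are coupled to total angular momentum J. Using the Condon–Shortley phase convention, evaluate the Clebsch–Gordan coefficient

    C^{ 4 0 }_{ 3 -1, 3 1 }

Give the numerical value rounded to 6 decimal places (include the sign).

+√(1/154) ≈ +0.080582

√[9·2!4!4!/11! · 2!4!4!2!4!4!] = √(663552/1925)
  +(−1)^0/∏(0,2,4,4,0,0)! = 1/1152  (running 1/1152)
  +(−1)^1/∏(1,1,3,3,1,1)! = -1/36  (running -31/1152)
  +(−1)^2/∏(2,0,2,2,2,2)! = 1/32  (running 5/1152)
⟨..|..⟩ = √(663552/1925)·(5/1152) = +0.080582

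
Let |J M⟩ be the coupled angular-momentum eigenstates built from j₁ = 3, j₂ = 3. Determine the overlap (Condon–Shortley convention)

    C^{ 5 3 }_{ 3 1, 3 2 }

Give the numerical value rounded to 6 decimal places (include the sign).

−√(1/6) = -0.408248

√[11·1!5!5!/12! · 4!2!5!1!8!2!] = √(153600)
  +(−1)^0/∏(0,1,2,5,3,0)! = 1/1440  (running 1/1440)
  +(−1)^1/∏(1,0,1,4,4,1)! = -1/576  (running -1/960)
⟨..|..⟩ = √(153600)·(-1/960) = -0.408248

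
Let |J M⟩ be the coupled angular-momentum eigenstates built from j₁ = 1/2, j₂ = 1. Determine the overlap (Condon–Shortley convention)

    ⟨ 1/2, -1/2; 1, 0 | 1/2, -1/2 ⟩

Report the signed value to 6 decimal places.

j₁+j₂−J=1  J+j₁−j₂=0  J−j₁+j₂=1  j₁+j₂+J+1=3
(j₁±m₁, j₂±m₂, J±M) = (0,1,1,1,0,1)
P² = 1/3
sum k=1..1:
  [1] −1/1 = -1
S = -1
C² = P²·S² = 1/3 ; C = -0.577350

-0.577350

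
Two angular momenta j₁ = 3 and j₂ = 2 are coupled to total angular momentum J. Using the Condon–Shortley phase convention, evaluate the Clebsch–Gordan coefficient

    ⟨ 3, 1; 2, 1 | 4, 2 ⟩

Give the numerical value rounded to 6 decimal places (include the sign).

−√(1/28) = -0.188982

j₁+j₂−J=1  J+j₁−j₂=5  J−j₁+j₂=3  j₁+j₂+J+1=10
(j₁±m₁, j₂±m₂, J±M) = (4,2,3,1,6,2)
P² = 5184/7
sum k=0..1:
  [0] +1/72 = 1/72
  [1] −1/48 = -1/48
S = -1/144
C² = P²·S² = 1/28 ; C = -0.188982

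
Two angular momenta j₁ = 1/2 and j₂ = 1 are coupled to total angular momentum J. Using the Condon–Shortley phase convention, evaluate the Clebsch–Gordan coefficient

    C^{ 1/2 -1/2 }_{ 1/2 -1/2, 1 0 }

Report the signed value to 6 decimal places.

−√(1/3) = -0.577350

j₁+j₂−J=1  J+j₁−j₂=0  J−j₁+j₂=1  j₁+j₂+J+1=3
(j₁±m₁, j₂±m₂, J±M) = (0,1,1,1,0,1)
P² = 1/3
sum k=1..1:
  [1] −1/1 = -1
S = -1
C² = P²·S² = 1/3 ; C = -0.577350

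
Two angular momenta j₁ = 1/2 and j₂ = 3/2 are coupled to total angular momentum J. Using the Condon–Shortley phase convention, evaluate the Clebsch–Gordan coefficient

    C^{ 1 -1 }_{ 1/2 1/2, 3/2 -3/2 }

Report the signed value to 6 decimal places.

+0.866025  (= +√(3/4))

triangle: 1!·0!·2!/4! = 2/24
(j±m)!: 1!·0!·0!·3!·0!·2! = 12
prefactor² = (2J+1)·Δ·N² = 3
  k=0: +1/(0!·1!·0!·0!·0!·2!) = 1/2
Σ = 1/2  ⇒  CG² = 3·1/2² = 3/4
CG = +√(3/4) = +0.866025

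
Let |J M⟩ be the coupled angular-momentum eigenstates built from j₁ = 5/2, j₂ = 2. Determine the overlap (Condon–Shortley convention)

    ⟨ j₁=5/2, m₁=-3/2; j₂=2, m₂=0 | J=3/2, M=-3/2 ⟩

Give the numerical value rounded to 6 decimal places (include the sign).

j₁+j₂−J=3  J+j₁−j₂=2  J−j₁+j₂=1  j₁+j₂+J+1=7
(j₁±m₁, j₂±m₂, J±M) = (1,4,2,2,0,3)
P² = 192/35
sum k=2..2:
  [2] +1/4 = 1/4
S = 1/4
C² = P²·S² = 12/35 ; C = +0.585540

+√(12/35) ≈ +0.585540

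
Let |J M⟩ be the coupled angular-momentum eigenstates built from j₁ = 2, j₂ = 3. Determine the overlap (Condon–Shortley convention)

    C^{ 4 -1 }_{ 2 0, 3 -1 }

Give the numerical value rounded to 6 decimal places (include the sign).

+0.327327  (= +√(3/28))

triangle: 1!·3!·5!/10! = 720/3628800
(j±m)!: 2!·2!·2!·4!·3!·5! = 138240
prefactor² = (2J+1)·Δ·N² = 1728/7
  k=0: +1/(0!·1!·2!·2!·1!·3!) = 1/24
  k=1: −1/(1!·0!·1!·1!·2!·4!) = -1/48
Σ = 1/48  ⇒  CG² = 1728/7·1/48² = 3/28
CG = +√(3/28) = +0.327327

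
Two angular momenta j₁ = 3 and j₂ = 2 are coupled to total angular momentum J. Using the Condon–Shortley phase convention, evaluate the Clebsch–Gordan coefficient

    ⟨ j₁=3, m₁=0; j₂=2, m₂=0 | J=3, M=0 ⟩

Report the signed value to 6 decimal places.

j₁+j₂−J=2  J+j₁−j₂=4  J−j₁+j₂=2  j₁+j₂+J+1=9
(j₁±m₁, j₂±m₂, J±M) = (3,3,2,2,3,3)
P² = 48/5
sum k=0..2:
  [0] +1/24 = 1/24
  [1] −1/4 = -1/4
  [2] +1/24 = 1/24
S = -1/6
C² = P²·S² = 4/15 ; C = -0.516398

-0.516398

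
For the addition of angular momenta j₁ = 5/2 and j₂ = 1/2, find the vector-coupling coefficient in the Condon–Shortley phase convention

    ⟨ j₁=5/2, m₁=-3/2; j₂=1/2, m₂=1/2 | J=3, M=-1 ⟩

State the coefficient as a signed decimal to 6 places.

+0.577350

triangle: 0!·5!·1!/7! = 120/5040
(j±m)!: 1!·4!·1!·0!·2!·4! = 1152
prefactor² = (2J+1)·Δ·N² = 192
  k=0: +1/(0!·0!·4!·1!·1!·0!) = 1/24
Σ = 1/24  ⇒  CG² = 192·1/24² = 1/3
CG = +√(1/3) = +0.577350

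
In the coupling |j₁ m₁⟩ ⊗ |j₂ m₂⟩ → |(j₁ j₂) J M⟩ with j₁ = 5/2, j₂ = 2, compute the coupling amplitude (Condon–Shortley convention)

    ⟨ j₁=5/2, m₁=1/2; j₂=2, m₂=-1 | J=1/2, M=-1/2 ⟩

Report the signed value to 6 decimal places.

j₁+j₂−J=4  J+j₁−j₂=1  J−j₁+j₂=0  j₁+j₂+J+1=6
(j₁±m₁, j₂±m₂, J±M) = (3,2,1,3,0,1)
P² = 24/5
sum k=1..1:
  [1] −1/6 = -1/6
S = -1/6
C² = P²·S² = 2/15 ; C = -0.365148

−√(2/15) ≈ -0.365148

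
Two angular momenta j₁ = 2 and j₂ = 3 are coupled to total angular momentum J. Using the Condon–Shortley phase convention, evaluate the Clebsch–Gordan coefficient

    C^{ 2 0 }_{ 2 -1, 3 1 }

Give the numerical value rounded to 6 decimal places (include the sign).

+0.377964  (= +√(1/7))

triangle: 3!·1!·3!/8! = 36/40320
(j±m)!: 1!·3!·4!·2!·2!·2! = 1152
prefactor² = (2J+1)·Δ·N² = 36/7
  k=2: +1/(2!·1!·1!·2!·0!·1!) = 1/4
  k=3: −1/(3!·0!·0!·1!·1!·2!) = -1/12
Σ = 1/6  ⇒  CG² = 36/7·1/6² = 1/7
CG = +√(1/7) = +0.377964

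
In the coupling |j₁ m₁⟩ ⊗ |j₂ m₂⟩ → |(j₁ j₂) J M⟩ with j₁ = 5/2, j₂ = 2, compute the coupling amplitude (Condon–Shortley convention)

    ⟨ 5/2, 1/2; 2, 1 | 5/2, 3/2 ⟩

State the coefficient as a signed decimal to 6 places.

triangle: 2!×3!×2!/8! = 24/40320
(j±m)!: 3!×2!×3!×1!×4!×1! = 1728
prefactor² = (2J+1)×Δ×N² = 216/35
  k=1: −1/(1!×1!×1!×2!×2!×0!) = -1/4
  k=2: +1/(2!×0!×0!×1!×3!×1!) = 1/12
Σ = -1/6  ⇒  CG² = 216/35×(-1/6)² = 6/35
CG = −√(6/35) = -0.414039

-0.414039  (= −√(6/35))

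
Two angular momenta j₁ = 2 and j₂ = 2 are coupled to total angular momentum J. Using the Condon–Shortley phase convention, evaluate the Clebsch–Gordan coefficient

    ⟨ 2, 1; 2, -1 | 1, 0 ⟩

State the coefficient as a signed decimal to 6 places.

−√(1/10) ≈ -0.316228

j₁+j₂−J=3  J+j₁−j₂=1  J−j₁+j₂=1  j₁+j₂+J+1=6
(j₁±m₁, j₂±m₂, J±M) = (3,1,1,3,1,1)
P² = 9/10
sum k=0..1:
  [0] +1/6 = 1/6
  [1] −1/2 = -1/2
S = -1/3
C² = P²·S² = 1/10 ; C = -0.316228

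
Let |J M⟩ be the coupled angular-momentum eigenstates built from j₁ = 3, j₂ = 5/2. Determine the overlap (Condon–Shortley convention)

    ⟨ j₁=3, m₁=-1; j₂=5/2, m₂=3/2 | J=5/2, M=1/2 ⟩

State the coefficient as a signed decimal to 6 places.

triangle: 3!·3!·2!/9! = 72/362880
(j±m)!: 2!·4!·4!·1!·3!·2! = 13824
prefactor² = (2J+1)·Δ·N² = 576/35
  k=2: +1/(2!·1!·2!·2!·1!·0!) = 1/8
  k=3: −1/(3!·0!·1!·1!·2!·1!) = -1/12
Σ = 1/24  ⇒  CG² = 576/35·1/24² = 1/35
CG = +√(1/35) = +0.169031

+√(1/35) ≈ +0.169031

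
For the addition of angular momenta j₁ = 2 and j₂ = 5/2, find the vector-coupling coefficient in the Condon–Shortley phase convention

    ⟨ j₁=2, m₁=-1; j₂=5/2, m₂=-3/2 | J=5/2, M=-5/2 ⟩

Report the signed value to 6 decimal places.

-0.654654

j₁+j₂−J=2  J+j₁−j₂=2  J−j₁+j₂=3  j₁+j₂+J+1=8
(j₁±m₁, j₂±m₂, J±M) = (1,3,1,4,0,5)
P² = 432/7
sum k=1..1:
  [1] −1/12 = -1/12
S = -1/12
C² = P²·S² = 3/7 ; C = -0.654654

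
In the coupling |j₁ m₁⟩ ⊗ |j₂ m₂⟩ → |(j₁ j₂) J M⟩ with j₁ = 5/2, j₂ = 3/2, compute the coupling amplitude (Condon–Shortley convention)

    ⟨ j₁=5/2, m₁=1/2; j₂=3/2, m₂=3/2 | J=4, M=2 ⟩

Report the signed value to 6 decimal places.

√[9·0!5!3!/9! · 3!2!3!0!6!2!] = √(12960/7)
  +(−1)^0/∏(0,0,2,3,3,0)! = 1/72  (running 1/72)
⟨..|..⟩ = √(12960/7)·(1/72) = +0.597614

+0.597614  (= +√(5/14))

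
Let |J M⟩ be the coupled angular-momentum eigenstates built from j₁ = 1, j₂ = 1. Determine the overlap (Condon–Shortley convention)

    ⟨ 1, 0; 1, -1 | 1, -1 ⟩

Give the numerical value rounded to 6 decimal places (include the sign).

+√(1/2) = +0.707107

√[3·1!1!1!/4! · 1!1!0!2!0!2!] = √(1/2)
  +(−1)^0/∏(0,1,1,0,0,1)! = 1  (running 1)
⟨..|..⟩ = √(1/2)·(1) = +0.707107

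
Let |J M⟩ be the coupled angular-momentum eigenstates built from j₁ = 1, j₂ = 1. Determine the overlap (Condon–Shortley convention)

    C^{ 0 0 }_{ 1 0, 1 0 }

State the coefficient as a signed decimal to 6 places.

j₁+j₂−J=2  J+j₁−j₂=0  J−j₁+j₂=0  j₁+j₂+J+1=3
(j₁±m₁, j₂±m₂, J±M) = (1,1,1,1,0,0)
P² = 1/3
sum k=1..1:
  [1] −1/1 = -1
S = -1
C² = P²·S² = 1/3 ; C = -0.577350

−√(1/3) = -0.577350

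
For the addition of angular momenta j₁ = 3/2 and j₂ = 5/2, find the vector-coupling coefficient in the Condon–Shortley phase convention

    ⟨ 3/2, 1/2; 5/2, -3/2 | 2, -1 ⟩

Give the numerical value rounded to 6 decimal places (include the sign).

triangle: 2!·1!·3!/7! = 12/5040
(j±m)!: 2!·1!·1!·4!·1!·3! = 288
prefactor² = (2J+1)·Δ·N² = 24/7
  k=0: +1/(0!·2!·1!·1!·0!·2!) = 1/4
  k=1: −1/(1!·1!·0!·0!·1!·3!) = -1/6
Σ = 1/12  ⇒  CG² = 24/7·1/12² = 1/42
CG = +√(1/42) = +0.154303

+√(1/42) ≈ +0.154303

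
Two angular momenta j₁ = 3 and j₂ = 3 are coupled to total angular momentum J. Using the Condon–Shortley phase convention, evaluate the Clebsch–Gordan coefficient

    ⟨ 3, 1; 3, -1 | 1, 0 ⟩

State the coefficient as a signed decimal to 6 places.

+0.188982

triangle: 5!*1!*1!/8! = 120/40320
(j±m)!: 4!*2!*2!*4!*1!*1! = 2304
prefactor² = (2J+1)*Δ*N² = 144/7
  k=1: −1/(1!*4!*1!*1!*0!*0!) = -1/24
  k=2: +1/(2!*3!*0!*0!*1!*1!) = 1/12
Σ = 1/24  ⇒  CG² = 144/7*1/24² = 1/28
CG = +√(1/28) = +0.188982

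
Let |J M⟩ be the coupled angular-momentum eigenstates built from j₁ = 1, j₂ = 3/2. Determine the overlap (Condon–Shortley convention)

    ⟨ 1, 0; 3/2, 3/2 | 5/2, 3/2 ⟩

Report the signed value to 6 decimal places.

√[6·0!2!3!/6! · 1!1!3!0!4!1!] = √(72/5)
  +(−1)^0/∏(0,0,1,3,1,0)! = 1/6  (running 1/6)
⟨..|..⟩ = √(72/5)·(1/6) = +0.632456

+0.632456  (= +√(2/5))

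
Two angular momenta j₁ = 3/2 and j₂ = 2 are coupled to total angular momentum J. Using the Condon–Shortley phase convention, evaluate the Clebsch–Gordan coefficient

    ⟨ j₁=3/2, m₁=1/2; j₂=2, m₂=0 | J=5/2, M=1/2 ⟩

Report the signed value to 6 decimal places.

j₁+j₂−J=1  J+j₁−j₂=2  J−j₁+j₂=3  j₁+j₂+J+1=7
(j₁±m₁, j₂±m₂, J±M) = (2,1,2,2,3,2)
P² = 48/35
sum k=0..1:
  [0] +1/2 = 1/2
  [1] −1/4 = -1/4
S = 1/4
C² = P²·S² = 3/35 ; C = +0.292770

+√(3/35) = +0.292770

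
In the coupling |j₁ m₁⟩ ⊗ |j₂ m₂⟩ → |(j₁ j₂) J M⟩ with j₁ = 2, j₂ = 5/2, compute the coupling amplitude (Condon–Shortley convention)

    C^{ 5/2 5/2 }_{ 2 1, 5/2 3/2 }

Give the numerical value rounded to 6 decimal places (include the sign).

√[6·2!2!3!/8! · 3!1!4!1!5!0!] = √(432/7)
  +(−1)^1/∏(1,1,0,3,2,0)! = -1/12  (running -1/12)
⟨..|..⟩ = √(432/7)·(-1/12) = -0.654654

-0.654654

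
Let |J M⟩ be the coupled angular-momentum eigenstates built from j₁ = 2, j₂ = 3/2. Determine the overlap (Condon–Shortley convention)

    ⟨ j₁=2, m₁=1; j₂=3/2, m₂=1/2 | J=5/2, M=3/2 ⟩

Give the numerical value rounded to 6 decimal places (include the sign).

+0.169031  (= +√(1/35))

√[6·1!3!2!/7! · 3!1!2!1!4!1!] = √(144/35)
  +(−1)^0/∏(0,1,1,2,2,0)! = 1/4  (running 1/4)
  +(−1)^1/∏(1,0,0,1,3,1)! = -1/6  (running 1/12)
⟨..|..⟩ = √(144/35)·(1/12) = +0.169031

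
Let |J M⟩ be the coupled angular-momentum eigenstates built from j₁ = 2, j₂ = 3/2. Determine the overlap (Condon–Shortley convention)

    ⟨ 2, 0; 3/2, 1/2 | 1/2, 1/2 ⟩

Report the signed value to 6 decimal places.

√[2·3!1!0!/5! · 2!2!2!1!1!0!] = √(4/5)
  +(−1)^2/∏(2,1,0,0,1,0)! = 1/2  (running 1/2)
⟨..|..⟩ = √(4/5)·(1/2) = +0.447214

+√(1/5) ≈ +0.447214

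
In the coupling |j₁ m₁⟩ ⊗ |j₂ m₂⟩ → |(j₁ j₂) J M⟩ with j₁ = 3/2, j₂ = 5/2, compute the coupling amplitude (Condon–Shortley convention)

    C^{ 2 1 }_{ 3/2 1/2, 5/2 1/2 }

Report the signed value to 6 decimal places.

triangle: 2!*1!*3!/7! = 12/5040
(j±m)!: 2!*1!*3!*2!*3!*1! = 144
prefactor² = (2J+1)*Δ*N² = 12/7
  k=0: +1/(0!*2!*1!*3!*0!*0!) = 1/12
  k=1: −1/(1!*1!*0!*2!*1!*1!) = -1/2
Σ = -5/12  ⇒  CG² = 12/7*(-5/12)² = 25/84
CG = −√(25/84) = -0.545545

−√(25/84) = -0.545545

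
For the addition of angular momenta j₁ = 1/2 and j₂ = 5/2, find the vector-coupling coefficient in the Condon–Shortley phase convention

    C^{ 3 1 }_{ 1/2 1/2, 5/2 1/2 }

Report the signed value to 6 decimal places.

+√(2/3) = +0.816497

j₁+j₂−J=0  J+j₁−j₂=1  J−j₁+j₂=5  j₁+j₂+J+1=7
(j₁±m₁, j₂±m₂, J±M) = (1,0,3,2,4,2)
P² = 96
sum k=0..0:
  [0] +1/12 = 1/12
S = 1/12
C² = P²·S² = 2/3 ; C = +0.816497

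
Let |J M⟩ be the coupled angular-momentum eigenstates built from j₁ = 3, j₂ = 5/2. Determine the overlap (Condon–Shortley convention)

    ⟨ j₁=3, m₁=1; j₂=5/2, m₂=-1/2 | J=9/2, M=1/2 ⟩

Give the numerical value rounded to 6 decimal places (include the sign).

+√(160/693) ≈ +0.480500

j₁+j₂−J=1  J+j₁−j₂=5  J−j₁+j₂=4  j₁+j₂+J+1=11
(j₁±m₁, j₂±m₂, J±M) = (4,2,2,3,5,4)
P² = 92160/77
sum k=0..1:
  [0] +1/48 = 1/48
  [1] −1/144 = -1/144
S = 1/72
C² = P²·S² = 160/693 ; C = +0.480500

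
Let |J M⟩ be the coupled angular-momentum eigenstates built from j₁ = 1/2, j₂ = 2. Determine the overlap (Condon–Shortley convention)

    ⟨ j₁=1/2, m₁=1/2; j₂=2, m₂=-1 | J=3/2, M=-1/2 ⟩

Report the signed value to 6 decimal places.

triangle: 1!×0!×3!/5! = 6/120
(j±m)!: 1!×0!×1!×3!×1!×2! = 12
prefactor² = (2J+1)×Δ×N² = 12/5
  k=0: +1/(0!×1!×0!×1!×0!×2!) = 1/2
Σ = 1/2  ⇒  CG² = 12/5×1/2² = 3/5
CG = +√(3/5) = +0.774597

+0.774597  (= +√(3/5))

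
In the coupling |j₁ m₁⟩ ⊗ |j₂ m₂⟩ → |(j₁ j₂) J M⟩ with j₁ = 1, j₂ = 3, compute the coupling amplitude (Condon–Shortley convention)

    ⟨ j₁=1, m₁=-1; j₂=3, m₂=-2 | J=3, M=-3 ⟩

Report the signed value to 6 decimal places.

j₁+j₂−J=1  J+j₁−j₂=1  J−j₁+j₂=5  j₁+j₂+J+1=8
(j₁±m₁, j₂±m₂, J±M) = (0,2,1,5,0,6)
P² = 3600
sum k=1..1:
  [1] −1/120 = -1/120
S = -1/120
C² = P²·S² = 1/4 ; C = -0.500000

-0.500000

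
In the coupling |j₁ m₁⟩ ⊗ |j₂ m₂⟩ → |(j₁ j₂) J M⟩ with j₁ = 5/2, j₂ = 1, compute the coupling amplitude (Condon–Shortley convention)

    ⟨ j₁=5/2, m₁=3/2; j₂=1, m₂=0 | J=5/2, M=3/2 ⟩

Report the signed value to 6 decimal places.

j₁+j₂−J=1  J+j₁−j₂=4  J−j₁+j₂=1  j₁+j₂+J+1=7
(j₁±m₁, j₂±m₂, J±M) = (4,1,1,1,4,1)
P² = 576/35
sum k=0..1:
  [0] +1/6 = 1/6
  [1] −1/24 = -1/24
S = 1/8
C² = P²·S² = 9/35 ; C = +0.507093

+0.507093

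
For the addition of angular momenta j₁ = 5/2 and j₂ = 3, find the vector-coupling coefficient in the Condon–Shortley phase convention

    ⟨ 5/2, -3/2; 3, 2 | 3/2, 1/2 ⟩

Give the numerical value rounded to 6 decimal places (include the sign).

-0.218218

j₁+j₂−J=4  J+j₁−j₂=1  J−j₁+j₂=2  j₁+j₂+J+1=8
(j₁±m₁, j₂±m₂, J±M) = (1,4,5,1,2,1)
P² = 192/7
sum k=3..4:
  [3] −1/12 = -1/12
  [4] +1/24 = 1/24
S = -1/24
C² = P²·S² = 1/21 ; C = -0.218218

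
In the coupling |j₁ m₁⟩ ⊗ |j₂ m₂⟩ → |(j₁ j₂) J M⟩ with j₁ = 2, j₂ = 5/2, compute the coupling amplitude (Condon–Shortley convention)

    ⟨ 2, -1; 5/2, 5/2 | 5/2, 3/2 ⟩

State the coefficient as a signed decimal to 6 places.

j₁+j₂−J=2  J+j₁−j₂=2  J−j₁+j₂=3  j₁+j₂+J+1=8
(j₁±m₁, j₂±m₂, J±M) = (1,3,5,0,4,1)
P² = 432/7
sum k=2..2:
  [2] +1/12 = 1/12
S = 1/12
C² = P²·S² = 3/7 ; C = +0.654654

+√(3/7) ≈ +0.654654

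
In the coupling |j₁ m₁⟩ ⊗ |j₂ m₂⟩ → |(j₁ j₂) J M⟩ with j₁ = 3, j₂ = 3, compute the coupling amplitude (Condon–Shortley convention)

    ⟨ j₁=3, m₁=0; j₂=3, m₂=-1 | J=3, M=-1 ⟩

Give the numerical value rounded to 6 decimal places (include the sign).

triangle: 3!*3!*3!/10! = 216/3628800
(j±m)!: 3!*3!*2!*4!*2!*4! = 82944
prefactor² = (2J+1)*Δ*N² = 864/25
  k=0: +1/(0!*3!*3!*2!*0!*1!) = 1/72
  k=1: −1/(1!*2!*2!*1!*1!*2!) = -1/8
  k=2: +1/(2!*1!*1!*0!*2!*3!) = 1/24
Σ = -5/72  ⇒  CG² = 864/25*(-5/72)² = 1/6
CG = −√(1/6) = -0.408248

−√(1/6) ≈ -0.408248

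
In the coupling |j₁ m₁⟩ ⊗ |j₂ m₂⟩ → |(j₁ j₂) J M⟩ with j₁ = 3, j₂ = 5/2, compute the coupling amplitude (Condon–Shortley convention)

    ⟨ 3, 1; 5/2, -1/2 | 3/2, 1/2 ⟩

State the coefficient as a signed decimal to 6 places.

−√(1/105) = -0.097590

j₁+j₂−J=4  J+j₁−j₂=2  J−j₁+j₂=1  j₁+j₂+J+1=8
(j₁±m₁, j₂±m₂, J±M) = (4,2,2,3,2,1)
P² = 192/35
sum k=1..2:
  [1] −1/6 = -1/6
  [2] +1/8 = 1/8
S = -1/24
C² = P²·S² = 1/105 ; C = -0.097590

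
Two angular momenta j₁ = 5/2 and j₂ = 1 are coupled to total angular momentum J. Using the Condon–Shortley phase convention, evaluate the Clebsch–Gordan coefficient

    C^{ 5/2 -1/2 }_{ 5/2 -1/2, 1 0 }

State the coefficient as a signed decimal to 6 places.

√[6·1!4!1!/7! · 2!3!1!1!2!3!] = √(144/35)
  +(−1)^0/∏(0,1,3,1,1,0)! = 1/6  (running 1/6)
  +(−1)^1/∏(1,0,2,0,2,1)! = -1/4  (running -1/12)
⟨..|..⟩ = √(144/35)·(-1/12) = -0.169031

−√(1/35) = -0.169031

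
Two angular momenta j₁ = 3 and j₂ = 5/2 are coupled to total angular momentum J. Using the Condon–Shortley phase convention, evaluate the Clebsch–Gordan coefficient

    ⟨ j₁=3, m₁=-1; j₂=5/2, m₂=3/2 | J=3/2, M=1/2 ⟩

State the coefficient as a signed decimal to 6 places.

triangle: 4!*2!*1!/8! = 48/40320
(j±m)!: 2!*4!*4!*1!*2!*1! = 2304
prefactor² = (2J+1)*Δ*N² = 384/35
  k=3: −1/(3!*1!*1!*1!*1!*0!) = -1/6
  k=4: +1/(4!*0!*0!*0!*2!*1!) = 1/48
Σ = -7/48  ⇒  CG² = 384/35*(-7/48)² = 7/30
CG = −√(7/30) = -0.483046

−√(7/30) = -0.483046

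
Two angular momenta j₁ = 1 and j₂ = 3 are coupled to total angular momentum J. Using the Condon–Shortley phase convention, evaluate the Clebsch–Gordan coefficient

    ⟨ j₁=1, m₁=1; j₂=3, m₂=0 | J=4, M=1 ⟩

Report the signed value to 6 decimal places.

j₁+j₂−J=0  J+j₁−j₂=2  J−j₁+j₂=6  j₁+j₂+J+1=9
(j₁±m₁, j₂±m₂, J±M) = (2,0,3,3,5,3)
P² = 12960/7
sum k=0..0:
  [0] +1/72 = 1/72
S = 1/72
C² = P²·S² = 5/14 ; C = +0.597614

+0.597614  (= +√(5/14))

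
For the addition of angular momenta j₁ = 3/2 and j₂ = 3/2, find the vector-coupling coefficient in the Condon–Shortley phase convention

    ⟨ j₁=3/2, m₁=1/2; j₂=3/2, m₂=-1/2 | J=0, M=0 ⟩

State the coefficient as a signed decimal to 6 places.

−√(1/4) = -0.500000

√[1·3!0!0!/4! · 2!1!1!2!0!0!] = √(1)
  +(−1)^1/∏(1,2,0,0,0,0)! = -1/2  (running -1/2)
⟨..|..⟩ = √(1)·(-1/2) = -0.500000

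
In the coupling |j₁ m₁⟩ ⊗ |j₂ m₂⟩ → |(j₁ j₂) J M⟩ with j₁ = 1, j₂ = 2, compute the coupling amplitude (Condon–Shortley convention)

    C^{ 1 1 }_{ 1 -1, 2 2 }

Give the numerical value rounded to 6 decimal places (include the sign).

+0.774597

triangle: 2!*0!*2!/5! = 4/120
(j±m)!: 0!*2!*4!*0!*2!*0! = 96
prefactor² = (2J+1)*Δ*N² = 48/5
  k=2: +1/(2!*0!*0!*2!*0!*0!) = 1/4
Σ = 1/4  ⇒  CG² = 48/5*1/4² = 3/5
CG = +√(3/5) = +0.774597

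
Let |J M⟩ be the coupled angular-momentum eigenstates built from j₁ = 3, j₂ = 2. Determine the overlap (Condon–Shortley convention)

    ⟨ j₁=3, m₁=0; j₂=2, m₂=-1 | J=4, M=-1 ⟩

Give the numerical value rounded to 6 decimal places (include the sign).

√[9·1!5!3!/10! · 3!3!1!3!3!5!] = √(1944/7)
  +(−1)^0/∏(0,1,3,1,2,2)! = 1/24  (running 1/24)
  +(−1)^1/∏(1,0,2,0,3,3)! = -1/72  (running 1/36)
⟨..|..⟩ = √(1944/7)·(1/36) = +0.462910

+√(3/14) = +0.462910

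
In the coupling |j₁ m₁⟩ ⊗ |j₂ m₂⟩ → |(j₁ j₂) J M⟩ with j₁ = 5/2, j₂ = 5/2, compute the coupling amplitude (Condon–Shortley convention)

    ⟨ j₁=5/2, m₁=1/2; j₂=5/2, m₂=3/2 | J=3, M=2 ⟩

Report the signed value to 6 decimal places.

-0.288675  (= −√(1/12))

j₁+j₂−J=2  J+j₁−j₂=3  J−j₁+j₂=3  j₁+j₂+J+1=9
(j₁±m₁, j₂±m₂, J±M) = (3,2,4,1,5,1)
P² = 48
sum k=1..2:
  [1] −1/12 = -1/12
  [2] +1/24 = 1/24
S = -1/24
C² = P²·S² = 1/12 ; C = -0.288675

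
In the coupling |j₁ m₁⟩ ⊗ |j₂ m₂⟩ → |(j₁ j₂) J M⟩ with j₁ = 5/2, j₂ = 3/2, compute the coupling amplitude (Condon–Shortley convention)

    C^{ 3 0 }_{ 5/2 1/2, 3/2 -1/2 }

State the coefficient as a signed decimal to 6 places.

+√(1/5) = +0.447214

j₁+j₂−J=1  J+j₁−j₂=4  J−j₁+j₂=2  j₁+j₂+J+1=8
(j₁±m₁, j₂±m₂, J±M) = (3,2,1,2,3,3)
P² = 36/5
sum k=0..1:
  [0] +1/4 = 1/4
  [1] −1/12 = -1/12
S = 1/6
C² = P²·S² = 1/5 ; C = +0.447214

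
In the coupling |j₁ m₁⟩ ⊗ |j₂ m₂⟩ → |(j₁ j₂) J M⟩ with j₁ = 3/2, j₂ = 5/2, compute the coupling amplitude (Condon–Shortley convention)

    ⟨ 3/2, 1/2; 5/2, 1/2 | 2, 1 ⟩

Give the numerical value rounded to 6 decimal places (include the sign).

j₁+j₂−J=2  J+j₁−j₂=1  J−j₁+j₂=3  j₁+j₂+J+1=7
(j₁±m₁, j₂±m₂, J±M) = (2,1,3,2,3,1)
P² = 12/7
sum k=0..1:
  [0] +1/12 = 1/12
  [1] −1/2 = -1/2
S = -5/12
C² = P²·S² = 25/84 ; C = -0.545545

−√(25/84) = -0.545545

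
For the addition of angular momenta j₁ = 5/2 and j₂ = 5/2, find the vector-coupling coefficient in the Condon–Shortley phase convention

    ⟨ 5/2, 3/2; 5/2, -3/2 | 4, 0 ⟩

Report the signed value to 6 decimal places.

j₁+j₂−J=1  J+j₁−j₂=4  J−j₁+j₂=4  j₁+j₂+J+1=10
(j₁±m₁, j₂±m₂, J±M) = (4,1,1,4,4,4)
P² = 82944/175
sum k=0..1:
  [0] +1/36 = 1/36
  [1] −1/576 = -1/576
S = 5/192
C² = P²·S² = 9/28 ; C = +0.566947

+0.566947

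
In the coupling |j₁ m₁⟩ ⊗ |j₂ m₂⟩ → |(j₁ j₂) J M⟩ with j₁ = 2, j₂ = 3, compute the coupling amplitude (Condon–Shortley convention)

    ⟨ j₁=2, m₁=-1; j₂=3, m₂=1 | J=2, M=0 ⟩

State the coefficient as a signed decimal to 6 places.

triangle: 3!*1!*3!/8! = 36/40320
(j±m)!: 1!*3!*4!*2!*2!*2! = 1152
prefactor² = (2J+1)*Δ*N² = 36/7
  k=2: +1/(2!*1!*1!*2!*0!*1!) = 1/4
  k=3: −1/(3!*0!*0!*1!*1!*2!) = -1/12
Σ = 1/6  ⇒  CG² = 36/7*1/6² = 1/7
CG = +√(1/7) = +0.377964

+√(1/7) ≈ +0.377964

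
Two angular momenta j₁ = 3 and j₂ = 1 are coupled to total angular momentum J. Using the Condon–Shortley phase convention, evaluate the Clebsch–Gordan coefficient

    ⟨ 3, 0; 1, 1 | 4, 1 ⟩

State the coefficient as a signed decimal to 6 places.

triangle: 0!×6!×2!/9! = 1440/362880
(j±m)!: 3!×3!×2!×0!×5!×3! = 51840
prefactor² = (2J+1)×Δ×N² = 12960/7
  k=0: +1/(0!×0!×3!×2!×3!×0!) = 1/72
Σ = 1/72  ⇒  CG² = 12960/7×1/72² = 5/14
CG = +√(5/14) = +0.597614

+√(5/14) = +0.597614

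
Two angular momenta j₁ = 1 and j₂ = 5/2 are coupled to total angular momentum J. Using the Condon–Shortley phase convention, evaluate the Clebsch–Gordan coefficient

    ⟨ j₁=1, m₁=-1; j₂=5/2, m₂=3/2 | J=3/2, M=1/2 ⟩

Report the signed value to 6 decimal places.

√[4·2!0!3!/6! · 0!2!4!1!2!1!] = √(32/5)
  +(−1)^2/∏(2,0,0,2,0,1)! = 1/4  (running 1/4)
⟨..|..⟩ = √(32/5)·(1/4) = +0.632456

+√(2/5) ≈ +0.632456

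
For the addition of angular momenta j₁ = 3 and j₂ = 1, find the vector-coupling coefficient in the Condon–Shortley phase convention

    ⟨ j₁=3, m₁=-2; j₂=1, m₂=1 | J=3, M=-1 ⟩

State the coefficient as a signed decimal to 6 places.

triangle: 1!×5!×1!/8! = 120/40320
(j±m)!: 1!×5!×2!×0!×2!×4! = 11520
prefactor² = (2J+1)×Δ×N² = 240
  k=1: −1/(1!×0!×4!×1!×1!×0!) = -1/24
Σ = -1/24  ⇒  CG² = 240×(-1/24)² = 5/12
CG = −√(5/12) = -0.645497

−√(5/12) = -0.645497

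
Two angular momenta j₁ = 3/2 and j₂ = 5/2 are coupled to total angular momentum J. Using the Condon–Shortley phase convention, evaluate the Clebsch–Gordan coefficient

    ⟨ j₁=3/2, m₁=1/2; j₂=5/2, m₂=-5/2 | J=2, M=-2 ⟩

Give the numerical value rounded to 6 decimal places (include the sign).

+√(10/21) = +0.690066

√[5·2!1!3!/7! · 2!1!0!5!0!4!] = √(480/7)
  +(−1)^0/∏(0,2,1,0,0,3)! = 1/12  (running 1/12)
⟨..|..⟩ = √(480/7)·(1/12) = +0.690066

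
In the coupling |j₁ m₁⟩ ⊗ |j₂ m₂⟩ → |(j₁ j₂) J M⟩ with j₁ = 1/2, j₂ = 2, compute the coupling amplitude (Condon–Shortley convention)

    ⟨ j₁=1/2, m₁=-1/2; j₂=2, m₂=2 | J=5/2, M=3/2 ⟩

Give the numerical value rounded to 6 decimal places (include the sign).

+√(1/5) = +0.447214

j₁+j₂−J=0  J+j₁−j₂=1  J−j₁+j₂=4  j₁+j₂+J+1=6
(j₁±m₁, j₂±m₂, J±M) = (0,1,4,0,4,1)
P² = 576/5
sum k=0..0:
  [0] +1/24 = 1/24
S = 1/24
C² = P²·S² = 1/5 ; C = +0.447214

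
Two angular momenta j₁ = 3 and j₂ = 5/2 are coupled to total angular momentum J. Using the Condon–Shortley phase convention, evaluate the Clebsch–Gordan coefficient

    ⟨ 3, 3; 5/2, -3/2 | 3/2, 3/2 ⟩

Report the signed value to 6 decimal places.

+0.462910

√[4·4!2!1!/8! · 6!0!1!4!3!0!] = √(3456/7)
  +(−1)^0/∏(0,4,0,1,2,0)! = 1/48  (running 1/48)
⟨..|..⟩ = √(3456/7)·(1/48) = +0.462910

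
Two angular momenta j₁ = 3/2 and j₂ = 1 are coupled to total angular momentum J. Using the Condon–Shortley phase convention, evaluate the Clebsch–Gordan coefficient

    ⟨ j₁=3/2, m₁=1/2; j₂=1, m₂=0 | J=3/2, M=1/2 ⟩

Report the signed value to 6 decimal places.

√[4·1!2!1!/5! · 2!1!1!1!2!1!] = √(4/15)
  +(−1)^0/∏(0,1,1,1,1,0)! = 1  (running 1)
  +(−1)^1/∏(1,0,0,0,2,1)! = -1/2  (running 1/2)
⟨..|..⟩ = √(4/15)·(1/2) = +0.258199

+√(1/15) = +0.258199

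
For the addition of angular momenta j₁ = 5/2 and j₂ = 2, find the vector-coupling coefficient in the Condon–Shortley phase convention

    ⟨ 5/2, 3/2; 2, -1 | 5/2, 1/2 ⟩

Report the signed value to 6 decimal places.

√[6·2!3!2!/8! · 4!1!1!3!3!2!] = √(216/35)
  +(−1)^0/∏(0,2,1,1,2,1)! = 1/4  (running 1/4)
  +(−1)^1/∏(1,1,0,0,3,2)! = -1/12  (running 1/6)
⟨..|..⟩ = √(216/35)·(1/6) = +0.414039

+√(6/35) = +0.414039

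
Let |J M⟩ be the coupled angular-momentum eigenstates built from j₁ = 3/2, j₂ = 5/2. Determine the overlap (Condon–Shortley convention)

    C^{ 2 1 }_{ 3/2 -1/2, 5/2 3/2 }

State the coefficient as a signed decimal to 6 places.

+0.154303

√[5·2!1!3!/7! · 1!2!4!1!3!1!] = √(24/7)
  +(−1)^1/∏(1,1,1,3,0,0)! = -1/6  (running -1/6)
  +(−1)^2/∏(2,0,0,2,1,1)! = 1/4  (running 1/12)
⟨..|..⟩ = √(24/7)·(1/12) = +0.154303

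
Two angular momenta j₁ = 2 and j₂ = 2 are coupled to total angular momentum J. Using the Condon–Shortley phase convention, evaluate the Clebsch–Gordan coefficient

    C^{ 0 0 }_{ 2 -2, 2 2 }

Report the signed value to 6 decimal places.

+0.447214

j₁+j₂−J=4  J+j₁−j₂=0  J−j₁+j₂=0  j₁+j₂+J+1=5
(j₁±m₁, j₂±m₂, J±M) = (0,4,4,0,0,0)
P² = 576/5
sum k=4..4:
  [4] +1/24 = 1/24
S = 1/24
C² = P²·S² = 1/5 ; C = +0.447214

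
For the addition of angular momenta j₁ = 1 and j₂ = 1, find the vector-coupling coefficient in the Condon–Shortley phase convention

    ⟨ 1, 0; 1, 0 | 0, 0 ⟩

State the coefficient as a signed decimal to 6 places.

j₁+j₂−J=2  J+j₁−j₂=0  J−j₁+j₂=0  j₁+j₂+J+1=3
(j₁±m₁, j₂±m₂, J±M) = (1,1,1,1,0,0)
P² = 1/3
sum k=1..1:
  [1] −1/1 = -1
S = -1
C² = P²·S² = 1/3 ; C = -0.577350

-0.577350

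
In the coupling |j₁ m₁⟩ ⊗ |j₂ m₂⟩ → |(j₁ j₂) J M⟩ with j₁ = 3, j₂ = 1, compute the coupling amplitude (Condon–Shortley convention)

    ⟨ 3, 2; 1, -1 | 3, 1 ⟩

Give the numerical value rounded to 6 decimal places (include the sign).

+√(5/12) ≈ +0.645497

j₁+j₂−J=1  J+j₁−j₂=5  J−j₁+j₂=1  j₁+j₂+J+1=8
(j₁±m₁, j₂±m₂, J±M) = (5,1,0,2,4,2)
P² = 240
sum k=0..0:
  [0] +1/24 = 1/24
S = 1/24
C² = P²·S² = 5/12 ; C = +0.645497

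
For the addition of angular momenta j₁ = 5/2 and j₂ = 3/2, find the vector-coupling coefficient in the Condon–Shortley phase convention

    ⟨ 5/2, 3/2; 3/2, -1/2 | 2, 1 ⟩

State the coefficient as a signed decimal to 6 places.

√[5·2!3!1!/7! · 4!1!1!2!3!1!] = √(24/7)
  +(−1)^0/∏(0,2,1,1,2,0)! = 1/4  (running 1/4)
  +(−1)^1/∏(1,1,0,0,3,1)! = -1/6  (running 1/12)
⟨..|..⟩ = √(24/7)·(1/12) = +0.154303

+0.154303  (= +√(1/42))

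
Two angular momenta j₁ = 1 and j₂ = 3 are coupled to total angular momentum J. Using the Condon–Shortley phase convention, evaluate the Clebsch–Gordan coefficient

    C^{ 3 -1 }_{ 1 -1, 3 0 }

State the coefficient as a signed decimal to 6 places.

triangle: 1!×1!×5!/8! = 120/40320
(j±m)!: 0!×2!×3!×3!×2!×4! = 3456
prefactor² = (2J+1)×Δ×N² = 72
  k=1: −1/(1!×0!×1!×2!×0!×3!) = -1/12
Σ = -1/12  ⇒  CG² = 72×(-1/12)² = 1/2
CG = −√(1/2) = -0.707107

−√(1/2) ≈ -0.707107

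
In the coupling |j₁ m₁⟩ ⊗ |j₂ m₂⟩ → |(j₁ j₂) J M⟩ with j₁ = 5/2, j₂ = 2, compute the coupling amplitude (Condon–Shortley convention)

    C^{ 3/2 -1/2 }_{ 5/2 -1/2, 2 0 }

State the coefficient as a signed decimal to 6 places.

+0.239046

√[4·3!2!1!/7! · 2!3!2!2!1!2!] = √(32/35)
  +(−1)^1/∏(1,2,2,1,0,0)! = -1/4  (running -1/4)
  +(−1)^2/∏(2,1,1,0,1,1)! = 1/2  (running 1/4)
⟨..|..⟩ = √(32/35)·(1/4) = +0.239046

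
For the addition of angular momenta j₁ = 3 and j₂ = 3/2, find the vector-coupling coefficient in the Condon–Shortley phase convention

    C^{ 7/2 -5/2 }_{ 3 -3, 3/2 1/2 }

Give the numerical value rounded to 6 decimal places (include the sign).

-0.617213

j₁+j₂−J=1  J+j₁−j₂=5  J−j₁+j₂=2  j₁+j₂+J+1=9
(j₁±m₁, j₂±m₂, J±M) = (0,6,2,1,1,6)
P² = 38400/7
sum k=1..1:
  [1] −1/120 = -1/120
S = -1/120
C² = P²·S² = 8/21 ; C = -0.617213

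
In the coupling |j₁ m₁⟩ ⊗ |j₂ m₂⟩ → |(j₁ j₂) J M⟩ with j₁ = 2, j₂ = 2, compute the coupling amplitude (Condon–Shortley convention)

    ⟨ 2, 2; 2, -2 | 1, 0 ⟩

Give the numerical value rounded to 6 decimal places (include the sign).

triangle: 3!*1!*1!/6! = 6/720
(j±m)!: 4!*0!*0!*4!*1!*1! = 576
prefactor² = (2J+1)*Δ*N² = 72/5
  k=0: +1/(0!*3!*0!*0!*1!*1!) = 1/6
Σ = 1/6  ⇒  CG² = 72/5*1/6² = 2/5
CG = +√(2/5) = +0.632456

+0.632456  (= +√(2/5))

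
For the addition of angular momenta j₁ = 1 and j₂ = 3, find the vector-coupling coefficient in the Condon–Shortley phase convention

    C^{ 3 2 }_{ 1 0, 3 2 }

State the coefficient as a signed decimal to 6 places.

−√(1/3) = -0.577350

triangle: 1!*1!*5!/8! = 120/40320
(j±m)!: 1!*1!*5!*1!*5!*1! = 14400
prefactor² = (2J+1)*Δ*N² = 300
  k=0: +1/(0!*1!*1!*5!*0!*0!) = 1/120
  k=1: −1/(1!*0!*0!*4!*1!*1!) = -1/24
Σ = -1/30  ⇒  CG² = 300*(-1/30)² = 1/3
CG = −√(1/3) = -0.577350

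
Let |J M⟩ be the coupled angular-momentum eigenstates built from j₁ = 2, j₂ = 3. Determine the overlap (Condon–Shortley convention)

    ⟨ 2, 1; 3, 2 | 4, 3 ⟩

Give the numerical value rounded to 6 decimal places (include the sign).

-0.223607

triangle: 1!*3!*5!/10! = 720/3628800
(j±m)!: 3!*1!*5!*1!*7!*1! = 3628800
prefactor² = (2J+1)*Δ*N² = 6480
  k=0: +1/(0!*1!*1!*5!*2!*0!) = 1/240
  k=1: −1/(1!*0!*0!*4!*3!*1!) = -1/144
Σ = -1/360  ⇒  CG² = 6480*(-1/360)² = 1/20
CG = −√(1/20) = -0.223607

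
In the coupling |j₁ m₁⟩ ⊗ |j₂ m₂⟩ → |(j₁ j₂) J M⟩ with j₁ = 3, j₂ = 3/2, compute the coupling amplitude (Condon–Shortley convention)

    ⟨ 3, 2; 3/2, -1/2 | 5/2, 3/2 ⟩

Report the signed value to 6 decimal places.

+0.267261

j₁+j₂−J=2  J+j₁−j₂=4  J−j₁+j₂=1  j₁+j₂+J+1=8
(j₁±m₁, j₂±m₂, J±M) = (5,1,1,2,4,1)
P² = 288/7
sum k=0..1:
  [0] +1/12 = 1/12
  [1] −1/24 = -1/24
S = 1/24
C² = P²·S² = 1/14 ; C = +0.267261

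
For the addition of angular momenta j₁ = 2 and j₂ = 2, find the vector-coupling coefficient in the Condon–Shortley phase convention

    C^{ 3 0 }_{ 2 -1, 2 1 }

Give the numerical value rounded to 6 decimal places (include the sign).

j₁+j₂−J=1  J+j₁−j₂=3  J−j₁+j₂=3  j₁+j₂+J+1=8
(j₁±m₁, j₂±m₂, J±M) = (1,3,3,1,3,3)
P² = 81/10
sum k=0..1:
  [0] +1/36 = 1/36
  [1] −1/4 = -1/4
S = -2/9
C² = P²·S² = 2/5 ; C = -0.632456

-0.632456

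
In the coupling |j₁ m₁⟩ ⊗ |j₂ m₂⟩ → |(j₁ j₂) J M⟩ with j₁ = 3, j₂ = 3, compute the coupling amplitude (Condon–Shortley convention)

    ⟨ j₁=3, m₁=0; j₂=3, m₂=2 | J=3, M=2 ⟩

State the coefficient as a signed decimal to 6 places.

√[7·3!3!3!/10! · 3!3!5!1!5!1!] = √(216)
  +(−1)^2/∏(2,1,1,3,2,0)! = 1/24  (running 1/24)
  +(−1)^3/∏(3,0,0,2,3,1)! = -1/72  (running 1/36)
⟨..|..⟩ = √(216)·(1/36) = +0.408248

+0.408248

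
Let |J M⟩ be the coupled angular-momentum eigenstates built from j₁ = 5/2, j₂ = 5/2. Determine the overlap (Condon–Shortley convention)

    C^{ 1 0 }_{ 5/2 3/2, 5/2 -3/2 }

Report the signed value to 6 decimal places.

-0.358569

triangle: 4!·1!·1!/7! = 24/5040
(j±m)!: 4!·1!·1!·4!·1!·1! = 576
prefactor² = (2J+1)·Δ·N² = 288/35
  k=0: +1/(0!·4!·1!·1!·0!·0!) = 1/24
  k=1: −1/(1!·3!·0!·0!·1!·1!) = -1/6
Σ = -1/8  ⇒  CG² = 288/35·(-1/8)² = 9/70
CG = −√(9/70) = -0.358569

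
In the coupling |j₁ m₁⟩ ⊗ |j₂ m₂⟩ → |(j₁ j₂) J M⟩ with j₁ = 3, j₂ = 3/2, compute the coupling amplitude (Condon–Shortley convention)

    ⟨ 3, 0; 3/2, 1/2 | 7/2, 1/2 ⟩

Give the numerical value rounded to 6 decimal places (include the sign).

−√(2/21) = -0.308607

j₁+j₂−J=1  J+j₁−j₂=5  J−j₁+j₂=2  j₁+j₂+J+1=9
(j₁±m₁, j₂±m₂, J±M) = (3,3,2,1,4,3)
P² = 384/7
sum k=0..1:
  [0] +1/24 = 1/24
  [1] −1/12 = -1/12
S = -1/24
C² = P²·S² = 2/21 ; C = -0.308607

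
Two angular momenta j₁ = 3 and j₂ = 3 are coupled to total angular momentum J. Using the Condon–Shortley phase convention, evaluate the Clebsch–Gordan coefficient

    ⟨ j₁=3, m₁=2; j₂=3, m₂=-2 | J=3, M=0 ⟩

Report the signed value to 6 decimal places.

j₁+j₂−J=3  J+j₁−j₂=3  J−j₁+j₂=3  j₁+j₂+J+1=10
(j₁±m₁, j₂±m₂, J±M) = (5,1,1,5,3,3)
P² = 216
sum k=0..1:
  [0] +1/24 = 1/24
  [1] −1/72 = -1/72
S = 1/36
C² = P²·S² = 1/6 ; C = +0.408248

+0.408248  (= +√(1/6))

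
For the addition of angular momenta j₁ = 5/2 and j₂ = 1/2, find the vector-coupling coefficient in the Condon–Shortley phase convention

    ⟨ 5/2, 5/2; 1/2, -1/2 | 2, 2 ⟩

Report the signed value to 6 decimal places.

+0.912871

j₁+j₂−J=1  J+j₁−j₂=4  J−j₁+j₂=0  j₁+j₂+J+1=6
(j₁±m₁, j₂±m₂, J±M) = (5,0,0,1,4,0)
P² = 480
sum k=0..0:
  [0] +1/24 = 1/24
S = 1/24
C² = P²·S² = 5/6 ; C = +0.912871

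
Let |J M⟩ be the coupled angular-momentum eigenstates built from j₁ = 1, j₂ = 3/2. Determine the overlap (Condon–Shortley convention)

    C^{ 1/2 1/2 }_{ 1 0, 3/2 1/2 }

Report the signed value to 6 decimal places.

-0.577350

j₁+j₂−J=2  J+j₁−j₂=0  J−j₁+j₂=1  j₁+j₂+J+1=4
(j₁±m₁, j₂±m₂, J±M) = (1,1,2,1,1,0)
P² = 1/3
sum k=1..1:
  [1] −1/1 = -1
S = -1
C² = P²·S² = 1/3 ; C = -0.577350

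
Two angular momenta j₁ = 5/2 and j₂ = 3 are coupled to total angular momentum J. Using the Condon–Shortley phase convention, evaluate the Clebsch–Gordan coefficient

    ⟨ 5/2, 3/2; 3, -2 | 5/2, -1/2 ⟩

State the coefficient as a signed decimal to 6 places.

√[6·3!2!3!/9! · 4!1!1!5!2!3!] = √(288/7)
  +(−1)^0/∏(0,3,1,1,1,2)! = 1/12  (running 1/12)
  +(−1)^1/∏(1,2,0,0,2,3)! = -1/24  (running 1/24)
⟨..|..⟩ = √(288/7)·(1/24) = +0.267261

+0.267261  (= +√(1/14))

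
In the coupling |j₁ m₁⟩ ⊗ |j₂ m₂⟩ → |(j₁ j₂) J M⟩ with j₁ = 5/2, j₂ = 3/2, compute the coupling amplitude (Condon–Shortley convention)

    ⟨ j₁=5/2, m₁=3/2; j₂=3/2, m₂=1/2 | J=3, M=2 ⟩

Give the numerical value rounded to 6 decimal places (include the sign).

√[7·1!4!2!/8! · 4!1!2!1!5!1!] = √(48)
  +(−1)^0/∏(0,1,1,2,3,0)! = 1/12  (running 1/12)
  +(−1)^1/∏(1,0,0,1,4,1)! = -1/24  (running 1/24)
⟨..|..⟩ = √(48)·(1/24) = +0.288675

+0.288675  (= +√(1/12))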